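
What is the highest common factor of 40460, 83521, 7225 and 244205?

289

gcd(40460, 83521): 83521 = 2·40460 + 2601; 40460 = 15·2601 + 1445; 2601 = 1·1445 + 1156; 1445 = 1·1156 + 289; 1156 = 4·289 + 0 → 289
gcd(289, 7225): 7225 = 25·289 + 0 → 289
gcd(289, 244205): 244205 = 845·289 + 0 → 289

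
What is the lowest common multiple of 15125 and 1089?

gcd first: 15125 = 13·1089 + 968; 1089 = 1·968 + 121; 968 = 8·121 + 0 → gcd = 121
lcm = 15125·1089/gcd = 16471125/121 = 136125

136125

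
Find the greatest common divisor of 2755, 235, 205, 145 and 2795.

2755 = 5 · 19 · 29; 235 = 5 · 47; 205 = 5 · 41; 145 = 5 · 29; 2795 = 5 · 13 · 43
gcd takes min exponent of each prime: 5 = 5

5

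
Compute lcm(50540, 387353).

50540 = 2² · 5 · 7 · 19²; 387353 = 19² · 29 · 37
max exponents: 2² · 5 · 7 · 19² · 29 · 37 = 54229420

54229420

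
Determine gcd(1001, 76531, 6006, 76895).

gcd(1001, 76531): 76531 = 76·1001 + 455; 1001 = 2·455 + 91; 455 = 5·91 + 0 → 91
gcd(91, 6006): 6006 = 66·91 + 0 → 91
gcd(91, 76895): 76895 = 845·91 + 0 → 91

91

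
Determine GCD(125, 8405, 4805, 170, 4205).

5

gcd(125, 8405): 8405 = 67·125 + 30; 125 = 4·30 + 5; 30 = 6·5 + 0 → 5
gcd(5, 4805): 4805 = 961·5 + 0 → 5
gcd(5, 170): 170 = 34·5 + 0 → 5
gcd(5, 4205): 4205 = 841·5 + 0 → 5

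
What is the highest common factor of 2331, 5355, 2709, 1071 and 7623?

2331 = 3² · 7 · 37; 5355 = 3² · 5 · 7 · 17; 2709 = 3² · 7 · 43; 1071 = 3² · 7 · 17; 7623 = 3² · 7 · 11²
gcd takes min exponent of each prime: 3² · 7 = 63

63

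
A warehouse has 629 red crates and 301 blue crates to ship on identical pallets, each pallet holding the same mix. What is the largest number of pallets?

1

629 = 17 · 37
301 = 7 · 43
Common: 1 = 1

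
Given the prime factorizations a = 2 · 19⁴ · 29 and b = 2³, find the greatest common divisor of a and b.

min exponent per shared prime: 2 = 2

2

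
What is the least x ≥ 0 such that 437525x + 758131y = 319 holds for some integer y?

gcd(437525, 758131) = 11 (Euclid: 758131 = 1·437525 + 320606; 437525 = 1·320606 + 116919; 320606 = 2·116919 + 86768; 116919 = 1·86768 + 30151; 86768 = 2·30151 + 26466; 30151 = 1·26466 + 3685; 26466 = 7·3685 + 671; 3685 = 5·671 + 330; 671 = 2·330 + 11; 330 = 30·11 + 0), and 11 | 319.
Extended Euclid: 437525·(-2263) + 758131·(1306) = 11. Scale by 29: x₀ = -65627.
General solution x = x₀ + 68921t; reducing mod 68921 gives x = 3294 (and y = -1901).

3294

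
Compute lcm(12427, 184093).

12427 = 17² · 43; 184093 = 7² · 13 · 17²
max exponents: 7² · 13 · 17² · 43 = 7915999

7915999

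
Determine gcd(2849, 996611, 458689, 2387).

gcd(2849, 996611): 996611 = 349·2849 + 2310; 2849 = 1·2310 + 539; 2310 = 4·539 + 154; 539 = 3·154 + 77; 154 = 2·77 + 0 → 77
gcd(77, 458689): 458689 = 5957·77 + 0 → 77
gcd(77, 2387): 2387 = 31·77 + 0 → 77

77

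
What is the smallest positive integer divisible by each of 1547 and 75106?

1547 = 7 · 13 · 17; 75106 = 2 · 17 · 47²
max exponents: 2 · 7 · 13 · 17 · 47² = 6834646

6834646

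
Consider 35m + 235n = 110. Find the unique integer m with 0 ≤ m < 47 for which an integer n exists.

Reduce mod 235: 35m ≡ 110 (mod 235). With g = gcd(35, 235) = 5 dividing 110, divide through: 7m ≡ 22 (mod 47).
Since gcd(7, 47) = 1, m ≡ 22·(7)⁻¹ ≡ 30 (mod 47). Smallest non-negative: 30.

30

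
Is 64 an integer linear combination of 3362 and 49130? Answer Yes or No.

gcd(3362, 49130): 49130 = 14·3362 + 2062; 3362 = 1·2062 + 1300; 2062 = 1·1300 + 762; 1300 = 1·762 + 538; 762 = 1·538 + 224; 538 = 2·224 + 90; 224 = 2·90 + 44; 90 = 2·44 + 2; 44 = 22·2 + 0 → 2
2 divides 64, so a solution exists.

Yes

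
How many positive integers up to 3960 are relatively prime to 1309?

1309 = 7·11·17. Inclusion–exclusion on these primes:
3960 − ⌊3960/7⌋ − ⌊3960/11⌋ − ⌊3960/17⌋ + ⌊3960/77⌋ + ⌊3960/119⌋ + ⌊3960/187⌋ − ⌊3960/1309⌋ = 2905

2905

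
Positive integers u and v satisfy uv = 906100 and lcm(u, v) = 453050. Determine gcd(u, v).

2

From gcd × lcm = uv: gcd = 906100 / 453050 = 2.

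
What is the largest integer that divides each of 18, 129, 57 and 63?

18 = 2 · 3²; 129 = 3 · 43; 57 = 3 · 19; 63 = 3² · 7
gcd takes min exponent of each prime: 3 = 3

3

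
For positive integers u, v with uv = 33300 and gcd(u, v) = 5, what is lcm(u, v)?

Since gcd(u,v)·lcm(u,v) = uv, lcm = 33300/5 = 6660.

6660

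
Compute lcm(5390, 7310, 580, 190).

4341979180

lcm(5390, 7310) = 5390·7310/gcd = 39400900/10 = 3940090
lcm(3940090, 580) = 3940090·580/gcd = 2285252200/10 = 228525220
lcm(228525220, 190) = 228525220·190/gcd = 43419791800/10 = 4341979180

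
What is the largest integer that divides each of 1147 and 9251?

1

1147 = 31 · 37
9251 = 11 · 29²
Common: 1 = 1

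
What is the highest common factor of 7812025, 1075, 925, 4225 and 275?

7812025 = 5² · 13² · 43²; 1075 = 5² · 43; 925 = 5² · 37; 4225 = 5² · 13²; 275 = 5² · 11
gcd takes min exponent of each prime: 5² = 25

25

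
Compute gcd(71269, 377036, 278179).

2299

gcd(71269, 377036): 377036 = 5·71269 + 20691; 71269 = 3·20691 + 9196; 20691 = 2·9196 + 2299; 9196 = 4·2299 + 0 → 2299
gcd(2299, 278179): 278179 = 121·2299 + 0 → 2299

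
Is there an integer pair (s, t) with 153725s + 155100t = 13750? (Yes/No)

Yes

By Bézout, 153725s + 155100t = 13750 has integer solutions iff gcd(153725, 155100) | 13750.
Euclid: 155100 = 1·153725 + 1375; 153725 = 111·1375 + 1100; 1375 = 1·1100 + 275; 1100 = 4·275 + 0. gcd = 275; 13750 mod 275 = 0. Yes.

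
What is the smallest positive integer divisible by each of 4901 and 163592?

gcd first: 163592 = 33·4901 + 1859; 4901 = 2·1859 + 1183; 1859 = 1·1183 + 676; 1183 = 1·676 + 507; 676 = 1·507 + 169; 507 = 3·169 + 0 → gcd = 169
lcm = 4901·163592/gcd = 801764392/169 = 4744168

4744168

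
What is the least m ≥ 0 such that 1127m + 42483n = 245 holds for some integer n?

Reduce mod 42483: 1127m ≡ 245 (mod 42483). With g = gcd(1127, 42483) = 49 dividing 245, divide through: 23m ≡ 5 (mod 867).
Since gcd(23, 867) = 1, m ≡ 5·(23)⁻¹ ≡ 151 (mod 867). Smallest non-negative: 151.

151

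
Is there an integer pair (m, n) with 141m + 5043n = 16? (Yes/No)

gcd(141, 5043): 5043 = 35·141 + 108; 141 = 1·108 + 33; 108 = 3·33 + 9; 33 = 3·9 + 6; 9 = 1·6 + 3; 6 = 2·3 + 0 → 3
3 does not divide 16, so a solution does not exist.

No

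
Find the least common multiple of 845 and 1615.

gcd first: 1615 = 1·845 + 770; 845 = 1·770 + 75; 770 = 10·75 + 20; 75 = 3·20 + 15; 20 = 1·15 + 5; 15 = 3·5 + 0 → gcd = 5
lcm = 845·1615/gcd = 1364675/5 = 272935

272935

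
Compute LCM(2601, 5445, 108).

18883260

lcm(2601, 5445) = 2601·5445/gcd = 14162445/9 = 1573605
lcm(1573605, 108) = 1573605·108/gcd = 169949340/9 = 18883260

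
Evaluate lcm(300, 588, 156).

300 = 2² · 3 · 5²; 588 = 2² · 3 · 7²; 156 = 2² · 3 · 13
lcm takes max exponent of each prime: 2² · 3 · 5² · 7² · 13 = 191100

191100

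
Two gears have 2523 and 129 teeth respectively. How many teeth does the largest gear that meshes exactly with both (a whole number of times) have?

3

2523 = 3 · 29²
129 = 3 · 43
Common: 3 = 3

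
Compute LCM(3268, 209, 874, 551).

3268 = 2² · 19 · 43; 209 = 11 · 19; 874 = 2 · 19 · 23; 551 = 19 · 29
lcm takes max exponent of each prime: 2² · 11 · 19 · 23 · 29 · 43 = 23977316

23977316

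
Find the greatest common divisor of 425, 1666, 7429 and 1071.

17

gcd(425, 1666): 1666 = 3·425 + 391; 425 = 1·391 + 34; 391 = 11·34 + 17; 34 = 2·17 + 0 → 17
gcd(17, 7429): 7429 = 437·17 + 0 → 17
gcd(17, 1071): 1071 = 63·17 + 0 → 17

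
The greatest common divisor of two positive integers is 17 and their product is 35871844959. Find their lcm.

2110108527

Since gcd(a,b)·lcm(a,b) = ab, lcm = 35871844959/17 = 2110108527.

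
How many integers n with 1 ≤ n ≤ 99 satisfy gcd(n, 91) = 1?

79

Prime factors of 91: 7, 13. Count integers ≤ 99 divisible by none of them.
By inclusion–exclusion: 99 − ⌊99/7⌋ − ⌊99/13⌋ + ⌊99/91⌋ = 79.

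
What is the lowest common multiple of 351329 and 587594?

351329 = 11 · 19 · 41²; 587594 = 2 · 7 · 19 · 47²
max exponents: 2 · 7 · 11 · 19 · 41² · 47² = 10865200654

10865200654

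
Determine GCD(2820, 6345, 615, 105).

15

gcd(2820, 6345): 6345 = 2·2820 + 705; 2820 = 4·705 + 0 → 705
gcd(705, 615): 705 = 1·615 + 90; 615 = 6·90 + 75; 90 = 1·75 + 15; 75 = 5·15 + 0 → 15
gcd(15, 105): 105 = 7·15 + 0 → 15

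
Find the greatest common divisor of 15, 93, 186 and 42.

3

gcd(15, 93): 93 = 6·15 + 3; 15 = 5·3 + 0 → 3
gcd(3, 186): 186 = 62·3 + 0 → 3
gcd(3, 42): 42 = 14·3 + 0 → 3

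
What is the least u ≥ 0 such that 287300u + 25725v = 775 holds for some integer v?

821

gcd(287300, 25725) = 25 (Euclid: 287300 = 11·25725 + 4325; 25725 = 5·4325 + 4100; 4325 = 1·4100 + 225; 4100 = 18·225 + 50; 225 = 4·50 + 25; 50 = 2·25 + 0), and 25 | 775.
Extended Euclid: 287300·(458) + 25725·(-5115) = 25. Scale by 31: u₀ = 14198.
General solution u = u₀ + 1029t; reducing mod 1029 gives u = 821 (and v = -9169).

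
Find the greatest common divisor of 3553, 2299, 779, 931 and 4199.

gcd(3553, 2299): 3553 = 1·2299 + 1254; 2299 = 1·1254 + 1045; 1254 = 1·1045 + 209; 1045 = 5·209 + 0 → 209
gcd(209, 779): 779 = 3·209 + 152; 209 = 1·152 + 57; 152 = 2·57 + 38; 57 = 1·38 + 19; 38 = 2·19 + 0 → 19
gcd(19, 931): 931 = 49·19 + 0 → 19
gcd(19, 4199): 4199 = 221·19 + 0 → 19

19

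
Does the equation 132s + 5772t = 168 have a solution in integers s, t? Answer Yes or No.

By Bézout, 132s + 5772t = 168 has integer solutions iff gcd(132, 5772) | 168.
Euclid: 5772 = 43·132 + 96; 132 = 1·96 + 36; 96 = 2·36 + 24; 36 = 1·24 + 12; 24 = 2·12 + 0. gcd = 12; 168 mod 12 = 0. Yes.

Yes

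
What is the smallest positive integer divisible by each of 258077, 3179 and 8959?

88004257

258077 = 17² · 19 · 47; 3179 = 11 · 17²; 8959 = 17² · 31
lcm takes max exponent of each prime: 11 · 17² · 19 · 31 · 47 = 88004257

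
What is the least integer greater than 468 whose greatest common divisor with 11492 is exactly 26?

11492 = 26·442. Any x with gcd(x, 11492) = 26 is a multiple of 26, say 26s, with s coprime to 442.
Need s > 468/26, so s ≥ 19. First s ≥ 19 with gcd(s, 442) = 1 is s = 19. Thus x = 26·19 = 494.

494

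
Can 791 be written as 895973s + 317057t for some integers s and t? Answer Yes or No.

No

gcd(895973, 317057): 895973 = 2·317057 + 261859; 317057 = 1·261859 + 55198; 261859 = 4·55198 + 41067; 55198 = 1·41067 + 14131; 41067 = 2·14131 + 12805; 14131 = 1·12805 + 1326; 12805 = 9·1326 + 871; 1326 = 1·871 + 455; 871 = 1·455 + 416; 455 = 1·416 + 39; 416 = 10·39 + 26; 39 = 1·26 + 13; 26 = 2·13 + 0 → 13
13 does not divide 791, so a solution does not exist.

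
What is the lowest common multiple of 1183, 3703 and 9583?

856729783

lcm(1183, 3703) = 1183·3703/gcd = 4380649/7 = 625807
lcm(625807, 9583) = 625807·9583/gcd = 5997108481/7 = 856729783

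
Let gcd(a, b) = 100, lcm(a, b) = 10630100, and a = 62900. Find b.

16900

Using ab = gcd(a,b)·lcm(a,b) = 100·10630100 = 1063010000, we get b = 1063010000/62900 = 16900.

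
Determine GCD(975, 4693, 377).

13

gcd(975, 4693): 4693 = 4·975 + 793; 975 = 1·793 + 182; 793 = 4·182 + 65; 182 = 2·65 + 52; 65 = 1·52 + 13; 52 = 4·13 + 0 → 13
gcd(13, 377): 377 = 29·13 + 0 → 13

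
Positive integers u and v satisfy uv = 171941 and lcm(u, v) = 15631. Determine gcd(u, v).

gcd·lcm = product, so gcd = 171941/15631 = 11.

11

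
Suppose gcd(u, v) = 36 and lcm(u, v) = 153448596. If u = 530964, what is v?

u·v = gcd·lcm = 36·153448596 = 5524149456, so v = 5524149456/530964 = 10404.

10404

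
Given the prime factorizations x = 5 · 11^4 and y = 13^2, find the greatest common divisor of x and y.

1

min exponent per shared prime: (none) = 1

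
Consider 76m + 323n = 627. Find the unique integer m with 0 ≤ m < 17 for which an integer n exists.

4

gcd(76, 323) = 19 (Euclid: 323 = 4·76 + 19; 76 = 4·19 + 0), and 19 | 627.
Extended Euclid: 76·(-4) + 323·(1) = 19. Scale by 33: m₀ = -132.
General solution m = m₀ + 17t; reducing mod 17 gives m = 4 (and n = 1).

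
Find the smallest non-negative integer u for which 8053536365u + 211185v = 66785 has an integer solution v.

Reduce mod 211185: 8053536365u ≡ 66785 (mod 211185). With g = gcd(8053536365, 211185) = 1805 dividing 66785, divide through: 4461793u ≡ 37 (mod 117).
Since gcd(4461793, 117) = 1, u ≡ 37·(4461793)⁻¹ ≡ 40 (mod 117). Smallest non-negative: 40.

40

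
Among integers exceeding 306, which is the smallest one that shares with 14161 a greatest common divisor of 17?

323

14161 = 17·833. Any m with gcd(m, 14161) = 17 is a multiple of 17, say 17s, with s coprime to 833.
Need s > 306/17, so s ≥ 19. First s ≥ 19 with gcd(s, 833) = 1 is s = 19. Thus m = 17·19 = 323.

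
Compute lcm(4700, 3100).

145700

4700 = 2² · 5² · 47; 3100 = 2² · 5² · 31
max exponents: 2² · 5² · 31 · 47 = 145700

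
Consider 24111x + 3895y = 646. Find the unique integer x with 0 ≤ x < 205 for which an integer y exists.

106

gcd(24111, 3895) = 19 (Euclid: 24111 = 6·3895 + 741; 3895 = 5·741 + 190; 741 = 3·190 + 171; 190 = 1·171 + 19; 171 = 9·19 + 0), and 19 | 646.
Extended Euclid: 24111·(-21) + 3895·(130) = 19. Scale by 34: x₀ = -714.
General solution x = x₀ + 205t; reducing mod 205 gives x = 106 (and y = -656).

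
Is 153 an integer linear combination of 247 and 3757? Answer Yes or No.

gcd(247, 3757): 3757 = 15·247 + 52; 247 = 4·52 + 39; 52 = 1·39 + 13; 39 = 3·13 + 0 → 13
13 does not divide 153, so a solution does not exist.

No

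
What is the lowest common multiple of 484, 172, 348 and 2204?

lcm(484, 172) = 484·172/gcd = 83248/4 = 20812
lcm(20812, 348) = 20812·348/gcd = 7242576/4 = 1810644
lcm(1810644, 2204) = 1810644·2204/gcd = 3990659376/116 = 34402236

34402236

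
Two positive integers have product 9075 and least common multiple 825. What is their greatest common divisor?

From gcd × lcm = ab: gcd = 9075 / 825 = 11.

11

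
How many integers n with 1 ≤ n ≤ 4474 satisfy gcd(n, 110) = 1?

110 = 2·5·11. Inclusion–exclusion on these primes:
4474 − ⌊4474/2⌋ − ⌊4474/5⌋ − ⌊4474/11⌋ + ⌊4474/10⌋ + ⌊4474/22⌋ + ⌊4474/55⌋ − ⌊4474/110⌋ = 1628

1628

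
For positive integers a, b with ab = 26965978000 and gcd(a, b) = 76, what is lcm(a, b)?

354815500

Since gcd(a,b)·lcm(a,b) = ab, lcm = 26965978000/76 = 354815500.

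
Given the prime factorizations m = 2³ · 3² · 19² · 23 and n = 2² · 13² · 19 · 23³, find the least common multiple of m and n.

53445348216

max exponent per prime: 2³ · 3² · 13² · 19² · 23³ = 53445348216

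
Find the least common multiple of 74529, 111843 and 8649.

74529 = 3² · 7² · 13²; 111843 = 3² · 17² · 43; 8649 = 3² · 31²
lcm takes max exponent of each prime: 3² · 7² · 13² · 17² · 31² · 43 = 890051179563

890051179563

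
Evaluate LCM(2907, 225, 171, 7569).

61119675

2907 = 3² · 17 · 19; 225 = 3² · 5²; 171 = 3² · 19; 7569 = 3² · 29²
lcm takes max exponent of each prime: 3² · 5² · 17 · 19 · 29² = 61119675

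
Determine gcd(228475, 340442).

228475 = 5² · 13 · 19 · 37
340442 = 2 · 17² · 19 · 31
Common: 19 = 19

19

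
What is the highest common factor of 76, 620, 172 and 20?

76 = 2² · 19; 620 = 2² · 5 · 31; 172 = 2² · 43; 20 = 2² · 5
gcd takes min exponent of each prime: 2² = 4

4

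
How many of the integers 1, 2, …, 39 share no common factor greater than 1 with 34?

19

34 = 2·17. Inclusion–exclusion on these primes:
39 − ⌊39/2⌋ − ⌊39/17⌋ + ⌊39/34⌋ = 19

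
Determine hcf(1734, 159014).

2

Euclid: 159014 = 91·1734 + 1220; 1734 = 1·1220 + 514; 1220 = 2·514 + 192; 514 = 2·192 + 130; 192 = 1·130 + 62; 130 = 2·62 + 6; 62 = 10·6 + 2; 6 = 3·2 + 0. Last nonzero remainder: 2.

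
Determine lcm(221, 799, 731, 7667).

lcm(221, 799) = 221·799/gcd = 176579/17 = 10387
lcm(10387, 731) = 10387·731/gcd = 7592897/17 = 446641
lcm(446641, 7667) = 446641·7667/gcd = 3424396547/17 = 201435091

201435091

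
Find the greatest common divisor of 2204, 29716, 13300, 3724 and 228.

2204 = 2² · 19 · 29; 29716 = 2² · 17 · 19 · 23; 13300 = 2² · 5² · 7 · 19; 3724 = 2² · 7² · 19; 228 = 2² · 3 · 19
gcd takes min exponent of each prime: 2² · 19 = 76

76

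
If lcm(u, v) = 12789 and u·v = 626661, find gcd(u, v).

49

From gcd × lcm = uv: gcd = 626661 / 12789 = 49.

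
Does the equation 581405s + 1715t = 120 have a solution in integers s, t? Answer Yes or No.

Yes

gcd(581405, 1715): 581405 = 339·1715 + 20; 1715 = 85·20 + 15; 20 = 1·15 + 5; 15 = 3·5 + 0 → 5
5 divides 120, so a solution exists.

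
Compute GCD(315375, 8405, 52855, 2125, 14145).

5

315375 = 3 · 5³ · 29²; 8405 = 5 · 41²; 52855 = 5 · 11 · 31²; 2125 = 5³ · 17; 14145 = 3 · 5 · 23 · 41
gcd takes min exponent of each prime: 5 = 5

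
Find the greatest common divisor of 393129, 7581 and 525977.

gcd(393129, 7581): 393129 = 51·7581 + 6498; 7581 = 1·6498 + 1083; 6498 = 6·1083 + 0 → 1083
gcd(1083, 525977): 525977 = 485·1083 + 722; 1083 = 1·722 + 361; 722 = 2·361 + 0 → 361

361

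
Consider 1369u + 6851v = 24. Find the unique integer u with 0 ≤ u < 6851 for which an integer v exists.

6831

Reduce mod 6851: 1369u ≡ 24 (mod 6851). With g = gcd(1369, 6851) = 1 dividing 24, divide through: 1369u ≡ 24 (mod 6851).
Since gcd(1369, 6851) = 1, u ≡ 24·(1369)⁻¹ ≡ 6831 (mod 6851). Smallest non-negative: 6831.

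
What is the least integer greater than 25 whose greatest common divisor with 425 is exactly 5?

30

425 = 5·85. Any t with gcd(t, 425) = 5 is a multiple of 5, say 5s, with s coprime to 85.
Need s > 25/5, so s ≥ 6. First s ≥ 6 with gcd(s, 85) = 1 is s = 6. Thus t = 5·6 = 30.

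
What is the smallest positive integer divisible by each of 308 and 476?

308 = 2² · 7 · 11; 476 = 2² · 7 · 17
max exponents: 2² · 7 · 11 · 17 = 5236

5236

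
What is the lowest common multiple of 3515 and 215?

151145

gcd first: 3515 = 16·215 + 75; 215 = 2·75 + 65; 75 = 1·65 + 10; 65 = 6·10 + 5; 10 = 2·5 + 0 → gcd = 5
lcm = 3515·215/gcd = 755725/5 = 151145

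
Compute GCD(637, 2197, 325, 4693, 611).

gcd(637, 2197): 2197 = 3·637 + 286; 637 = 2·286 + 65; 286 = 4·65 + 26; 65 = 2·26 + 13; 26 = 2·13 + 0 → 13
gcd(13, 325): 325 = 25·13 + 0 → 13
gcd(13, 4693): 4693 = 361·13 + 0 → 13
gcd(13, 611): 611 = 47·13 + 0 → 13

13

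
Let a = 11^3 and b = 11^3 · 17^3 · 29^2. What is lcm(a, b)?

max exponent per prime: 11^3 · 17^3 · 29^2 = 5499469723

5499469723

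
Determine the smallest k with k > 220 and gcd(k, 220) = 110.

Multiples of 110 above 220: 110·3, 110·4, … . Need the cofactor coprime to 220/110 = 2.
Checking s = 3, 4, … the first with gcd(s, 2) = 1 is s = 3, giving 330.

330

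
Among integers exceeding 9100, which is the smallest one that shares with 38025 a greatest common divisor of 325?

Multiples of 325 above 9100: 325·29, 325·30, … . Need the cofactor coprime to 38025/325 = 117.
Checking s = 29, 30, … the first with gcd(s, 117) = 1 is s = 29, giving 9425.

9425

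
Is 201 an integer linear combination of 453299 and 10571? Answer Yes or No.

No

gcd(453299, 10571): 453299 = 42·10571 + 9317; 10571 = 1·9317 + 1254; 9317 = 7·1254 + 539; 1254 = 2·539 + 176; 539 = 3·176 + 11; 176 = 16·11 + 0 → 11
11 does not divide 201, so a solution does not exist.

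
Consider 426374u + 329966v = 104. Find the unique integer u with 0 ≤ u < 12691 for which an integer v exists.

Euclid: 426374 = 1·329966 + 96408; 329966 = 3·96408 + 40742; 96408 = 2·40742 + 14924; 40742 = 2·14924 + 10894; 14924 = 1·10894 + 4030; 10894 = 2·4030 + 2834; 4030 = 1·2834 + 1196; 2834 = 2·1196 + 442; 1196 = 2·442 + 312; 442 = 1·312 + 130; 312 = 2·130 + 52; 130 = 2·52 + 26; 52 = 2·26 + 0 → gcd = 26; 104 = 26·4.
Back-substitution yields 426374·(-5240) + 329966·(6771) = 26, so one solution is u = -5240·4 = -20960, v = 6771·4 = 27084.
Solutions in u differ by 329966/26 = 12691; the one in [0, 12691) is -20960 mod 12691 = 4422.

4422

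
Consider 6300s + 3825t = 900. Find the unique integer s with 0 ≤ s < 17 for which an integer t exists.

5

Reduce mod 3825: 6300s ≡ 900 (mod 3825). With g = gcd(6300, 3825) = 225 dividing 900, divide through: 28s ≡ 4 (mod 17).
Since gcd(28, 17) = 1, s ≡ 4·(28)⁻¹ ≡ 5 (mod 17). Smallest non-negative: 5.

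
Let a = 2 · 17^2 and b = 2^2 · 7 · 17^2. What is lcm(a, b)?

max exponent per prime: 2^2 · 7 · 17^2 = 8092

8092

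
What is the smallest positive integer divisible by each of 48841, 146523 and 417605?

211725735

48841 = 13² · 17²; 146523 = 3 · 13² · 17²; 417605 = 5 · 17⁴
lcm takes max exponent of each prime: 3 · 5 · 13² · 17⁴ = 211725735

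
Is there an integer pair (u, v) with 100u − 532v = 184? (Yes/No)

gcd(100, 532): 532 = 5·100 + 32; 100 = 3·32 + 4; 32 = 8·4 + 0 → 4
4 divides 184, so a solution exists.

Yes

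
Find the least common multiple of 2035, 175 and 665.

1353275

lcm(2035, 175) = 2035·175/gcd = 356125/5 = 71225
lcm(71225, 665) = 71225·665/gcd = 47364625/35 = 1353275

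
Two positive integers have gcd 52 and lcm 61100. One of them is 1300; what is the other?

2444

Using pq = gcd(p,q)·lcm(p,q) = 52·61100 = 3177200, we get q = 3177200/1300 = 2444.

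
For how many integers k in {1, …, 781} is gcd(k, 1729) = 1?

585

Prime factors of 1729: 7, 13, 19. Count integers ≤ 781 divisible by none of them.
By inclusion–exclusion: 781 − ⌊781/7⌋ − ⌊781/13⌋ − ⌊781/19⌋ + ⌊781/91⌋ + ⌊781/133⌋ + ⌊781/247⌋ − ⌊781/1729⌋ = 585.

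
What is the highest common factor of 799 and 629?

799 = 17 · 47
629 = 17 · 37
Common: 17 = 17

17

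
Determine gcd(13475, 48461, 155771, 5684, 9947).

49

13475 = 5² · 7² · 11; 48461 = 7² · 23 · 43; 155771 = 7² · 11 · 17²; 5684 = 2² · 7² · 29; 9947 = 7³ · 29
gcd takes min exponent of each prime: 7² = 49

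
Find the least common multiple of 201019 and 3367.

7437703

gcd first: 201019 = 59·3367 + 2366; 3367 = 1·2366 + 1001; 2366 = 2·1001 + 364; 1001 = 2·364 + 273; 364 = 1·273 + 91; 273 = 3·91 + 0 → gcd = 91
lcm = 201019·3367/gcd = 676830973/91 = 7437703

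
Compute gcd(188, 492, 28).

gcd(188, 492): 492 = 2·188 + 116; 188 = 1·116 + 72; 116 = 1·72 + 44; 72 = 1·44 + 28; 44 = 1·28 + 16; 28 = 1·16 + 12; 16 = 1·12 + 4; 12 = 3·4 + 0 → 4
gcd(4, 28): 28 = 7·4 + 0 → 4

4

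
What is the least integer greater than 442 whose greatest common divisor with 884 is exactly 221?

884 = 221·4. Any t with gcd(t, 884) = 221 is a multiple of 221, say 221s, with s coprime to 4.
Need s > 442/221, so s ≥ 3. First s ≥ 3 with gcd(s, 4) = 1 is s = 3. Thus t = 221·3 = 663.

663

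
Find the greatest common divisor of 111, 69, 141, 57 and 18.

111 = 3 · 37; 69 = 3 · 23; 141 = 3 · 47; 57 = 3 · 19; 18 = 2 · 3²
gcd takes min exponent of each prime: 3 = 3

3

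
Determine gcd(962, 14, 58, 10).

962 = 2 · 13 · 37; 14 = 2 · 7; 58 = 2 · 29; 10 = 2 · 5
gcd takes min exponent of each prime: 2 = 2

2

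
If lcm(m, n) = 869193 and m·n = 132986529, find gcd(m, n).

153

gcd·lcm = product, so gcd = 132986529/869193 = 153.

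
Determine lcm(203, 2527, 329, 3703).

1822035229

lcm(203, 2527) = 203·2527/gcd = 512981/7 = 73283
lcm(73283, 329) = 73283·329/gcd = 24110107/7 = 3444301
lcm(3444301, 3703) = 3444301·3703/gcd = 12754246603/7 = 1822035229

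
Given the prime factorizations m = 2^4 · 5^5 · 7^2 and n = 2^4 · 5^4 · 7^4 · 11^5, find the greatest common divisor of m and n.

min exponent per shared prime: 2^4 · 5^4 · 7^2 = 490000

490000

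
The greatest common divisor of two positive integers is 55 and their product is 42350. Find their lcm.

gcd·lcm = product, so lcm = 42350/55 = 770.

770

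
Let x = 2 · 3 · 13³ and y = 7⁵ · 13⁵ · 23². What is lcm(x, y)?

19806780285474

max exponent per prime: 2 · 3 · 7⁵ · 13⁵ · 23² = 19806780285474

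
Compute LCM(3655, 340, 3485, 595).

4195940

3655 = 5 · 17 · 43; 340 = 2² · 5 · 17; 3485 = 5 · 17 · 41; 595 = 5 · 7 · 17
lcm takes max exponent of each prime: 2² · 5 · 7 · 17 · 41 · 43 = 4195940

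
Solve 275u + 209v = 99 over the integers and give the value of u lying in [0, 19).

11

Reduce mod 209: 275u ≡ 99 (mod 209). With g = gcd(275, 209) = 11 dividing 99, divide through: 25u ≡ 9 (mod 19).
Since gcd(25, 19) = 1, u ≡ 9·(25)⁻¹ ≡ 11 (mod 19). Smallest non-negative: 11.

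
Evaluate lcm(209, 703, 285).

209 = 11 · 19; 703 = 19 · 37; 285 = 3 · 5 · 19
lcm takes max exponent of each prime: 3 · 5 · 11 · 19 · 37 = 115995

115995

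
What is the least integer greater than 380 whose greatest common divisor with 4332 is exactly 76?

532

gcd(t, 4332) = 76 forces 76 | t; write t = 76s. Then gcd(76s, 76·57) = 76·gcd(s, 57), so need gcd(s, 57) = 1.
76s > 380 gives s ≥ 6. The least s ≥ 6 coprime to 57 is 7, so t = 76·7 = 532.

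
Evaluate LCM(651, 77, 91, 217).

93093

651 = 3 · 7 · 31; 77 = 7 · 11; 91 = 7 · 13; 217 = 7 · 31
lcm takes max exponent of each prime: 3 · 7 · 11 · 13 · 31 = 93093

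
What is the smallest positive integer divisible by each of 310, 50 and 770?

310 = 2 · 5 · 31; 50 = 2 · 5²; 770 = 2 · 5 · 7 · 11
lcm takes max exponent of each prime: 2 · 5² · 7 · 11 · 31 = 119350

119350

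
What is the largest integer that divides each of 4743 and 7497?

153

Euclid: 7497 = 1·4743 + 2754; 4743 = 1·2754 + 1989; 2754 = 1·1989 + 765; 1989 = 2·765 + 459; 765 = 1·459 + 306; 459 = 1·306 + 153; 306 = 2·153 + 0. Last nonzero remainder: 153.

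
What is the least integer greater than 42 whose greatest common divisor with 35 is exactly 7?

49

35 = 7·5. Any t with gcd(t, 35) = 7 is a multiple of 7, say 7s, with s coprime to 5.
Need s > 42/7, so s ≥ 7. First s ≥ 7 with gcd(s, 5) = 1 is s = 7. Thus t = 7·7 = 49.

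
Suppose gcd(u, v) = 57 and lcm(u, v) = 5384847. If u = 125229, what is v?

2451

u·v = gcd·lcm = 57·5384847 = 306936279, so v = 306936279/125229 = 2451.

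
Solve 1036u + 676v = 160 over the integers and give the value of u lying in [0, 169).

38

gcd(1036, 676) = 4 (Euclid: 1036 = 1·676 + 360; 676 = 1·360 + 316; 360 = 1·316 + 44; 316 = 7·44 + 8; 44 = 5·8 + 4; 8 = 2·4 + 0), and 4 | 160.
Extended Euclid: 1036·(77) + 676·(-118) = 4. Scale by 40: u₀ = 3080.
General solution u = u₀ + 169t; reducing mod 169 gives u = 38 (and v = -58).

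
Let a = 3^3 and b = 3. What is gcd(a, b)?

3

min exponent per shared prime: 3 = 3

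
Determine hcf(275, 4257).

11

Euclid: 4257 = 15·275 + 132; 275 = 2·132 + 11; 132 = 12·11 + 0. Last nonzero remainder: 11.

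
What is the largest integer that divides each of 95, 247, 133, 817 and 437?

19

95 = 5 · 19; 247 = 13 · 19; 133 = 7 · 19; 817 = 19 · 43; 437 = 19 · 23
gcd takes min exponent of each prime: 19 = 19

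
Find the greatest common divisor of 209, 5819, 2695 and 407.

11

gcd(209, 5819): 5819 = 27·209 + 176; 209 = 1·176 + 33; 176 = 5·33 + 11; 33 = 3·11 + 0 → 11
gcd(11, 2695): 2695 = 245·11 + 0 → 11
gcd(11, 407): 407 = 37·11 + 0 → 11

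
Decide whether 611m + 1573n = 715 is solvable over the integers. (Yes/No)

Yes

gcd(611, 1573): 1573 = 2·611 + 351; 611 = 1·351 + 260; 351 = 1·260 + 91; 260 = 2·91 + 78; 91 = 1·78 + 13; 78 = 6·13 + 0 → 13
13 divides 715, so a solution exists.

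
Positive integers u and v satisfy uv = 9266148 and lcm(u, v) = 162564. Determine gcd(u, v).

From gcd × lcm = uv: gcd = 9266148 / 162564 = 57.

57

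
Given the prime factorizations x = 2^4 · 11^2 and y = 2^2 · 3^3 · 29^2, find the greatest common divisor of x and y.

4

min exponent per shared prime: 2^2 = 4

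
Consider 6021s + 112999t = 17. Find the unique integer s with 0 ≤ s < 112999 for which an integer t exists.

gcd(6021, 112999) = 1 (Euclid: 112999 = 18·6021 + 4621; 6021 = 1·4621 + 1400; 4621 = 3·1400 + 421; 1400 = 3·421 + 137; 421 = 3·137 + 10; 137 = 13·10 + 7; 10 = 1·7 + 3; 7 = 2·3 + 1; 3 = 3·1 + 0), and 1 | 17.
Extended Euclid: 6021·(33819) + 112999·(-1802) = 1. Scale by 17: s₀ = 574923.
General solution s = s₀ + 112999k; reducing mod 112999 gives s = 9928 (and t = -529).

9928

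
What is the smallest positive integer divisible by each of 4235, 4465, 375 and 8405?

476797369125

lcm(4235, 4465) = 4235·4465/gcd = 18909275/5 = 3781855
lcm(3781855, 375) = 3781855·375/gcd = 1418195625/5 = 283639125
lcm(283639125, 8405) = 283639125·8405/gcd = 2383986845625/5 = 476797369125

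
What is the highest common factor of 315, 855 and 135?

45

gcd(315, 855): 855 = 2·315 + 225; 315 = 1·225 + 90; 225 = 2·90 + 45; 90 = 2·45 + 0 → 45
gcd(45, 135): 135 = 3·45 + 0 → 45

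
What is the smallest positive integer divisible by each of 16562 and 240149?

480298

16562 = 2 · 7² · 13²; 240149 = 7² · 13² · 29
max exponents: 2 · 7² · 13² · 29 = 480298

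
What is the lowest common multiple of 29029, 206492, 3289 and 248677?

1676589286372

29029 = 7 · 11 · 13 · 29; 206492 = 2² · 11 · 13 · 19²; 3289 = 11 · 13 · 23; 248677 = 11 · 13 · 37 · 47
lcm takes max exponent of each prime: 2² · 7 · 11 · 13 · 19² · 23 · 29 · 37 · 47 = 1676589286372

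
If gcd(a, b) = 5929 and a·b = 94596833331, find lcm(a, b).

gcd·lcm = product, so lcm = 94596833331/5929 = 15954939.

15954939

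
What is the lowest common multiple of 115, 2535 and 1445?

16850145

115 = 5 · 23; 2535 = 3 · 5 · 13²; 1445 = 5 · 17²
lcm takes max exponent of each prime: 3 · 5 · 13² · 17² · 23 = 16850145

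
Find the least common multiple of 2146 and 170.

gcd first: 2146 = 12·170 + 106; 170 = 1·106 + 64; 106 = 1·64 + 42; 64 = 1·42 + 22; 42 = 1·22 + 20; 22 = 1·20 + 2; 20 = 10·2 + 0 → gcd = 2
lcm = 2146·170/gcd = 364820/2 = 182410

182410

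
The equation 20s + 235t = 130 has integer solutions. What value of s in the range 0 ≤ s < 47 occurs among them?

30

Reduce mod 235: 20s ≡ 130 (mod 235). With g = gcd(20, 235) = 5 dividing 130, divide through: 4s ≡ 26 (mod 47).
Since gcd(4, 47) = 1, s ≡ 26·(4)⁻¹ ≡ 30 (mod 47). Smallest non-negative: 30.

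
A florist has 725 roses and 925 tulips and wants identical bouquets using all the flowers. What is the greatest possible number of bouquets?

725 = 5² · 29
925 = 5² · 37
Common: 5² = 25

25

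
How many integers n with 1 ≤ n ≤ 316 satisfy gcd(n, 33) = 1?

192

33 = 3·11. Inclusion–exclusion on these primes:
316 − ⌊316/3⌋ − ⌊316/11⌋ + ⌊316/33⌋ = 192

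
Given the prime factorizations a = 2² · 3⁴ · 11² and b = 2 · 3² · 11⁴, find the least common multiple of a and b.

4743684

max exponent per prime: 2² · 3⁴ · 11⁴ = 4743684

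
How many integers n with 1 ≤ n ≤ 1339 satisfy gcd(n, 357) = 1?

721

Prime factors of 357: 3, 7, 17. Count integers ≤ 1339 divisible by none of them.
By inclusion–exclusion: 1339 − ⌊1339/3⌋ − ⌊1339/7⌋ − ⌊1339/17⌋ + ⌊1339/21⌋ + ⌊1339/51⌋ + ⌊1339/119⌋ − ⌊1339/357⌋ = 721.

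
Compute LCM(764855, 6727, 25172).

764855 = 5 · 7 · 13 · 41²; 6727 = 7 · 31²; 25172 = 2² · 7 · 29 · 31
lcm takes max exponent of each prime: 2² · 5 · 7 · 13 · 29 · 31² · 41² = 85262975980

85262975980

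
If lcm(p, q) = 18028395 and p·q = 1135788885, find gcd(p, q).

63

From gcd × lcm = pq: gcd = 1135788885 / 18028395 = 63.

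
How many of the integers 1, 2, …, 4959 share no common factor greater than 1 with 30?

Prime factors of 30: 2, 3, 5. Count integers ≤ 4959 divisible by none of them.
By inclusion–exclusion: 4959 − ⌊4959/2⌋ − ⌊4959/3⌋ − ⌊4959/5⌋ + ⌊4959/6⌋ + ⌊4959/10⌋ + ⌊4959/15⌋ − ⌊4959/30⌋ = 1322.

1322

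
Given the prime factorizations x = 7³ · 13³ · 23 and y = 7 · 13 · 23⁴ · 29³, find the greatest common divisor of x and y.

min exponent per shared prime: 7 · 13 · 23 = 2093

2093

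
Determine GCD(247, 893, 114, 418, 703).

gcd(247, 893): 893 = 3·247 + 152; 247 = 1·152 + 95; 152 = 1·95 + 57; 95 = 1·57 + 38; 57 = 1·38 + 19; 38 = 2·19 + 0 → 19
gcd(19, 114): 114 = 6·19 + 0 → 19
gcd(19, 418): 418 = 22·19 + 0 → 19
gcd(19, 703): 703 = 37·19 + 0 → 19

19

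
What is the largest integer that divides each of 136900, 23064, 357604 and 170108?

4

136900 = 2² · 5² · 37²; 23064 = 2³ · 3 · 31²; 357604 = 2² · 13² · 23²; 170108 = 2² · 23 · 43²
gcd takes min exponent of each prime: 2² = 4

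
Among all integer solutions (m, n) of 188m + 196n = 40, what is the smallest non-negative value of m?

Reduce mod 196: 188m ≡ 40 (mod 196). With g = gcd(188, 196) = 4 dividing 40, divide through: 47m ≡ 10 (mod 49).
Since gcd(47, 49) = 1, m ≡ 10·(47)⁻¹ ≡ 44 (mod 49). Smallest non-negative: 44.

44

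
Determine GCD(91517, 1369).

1

91517 = 23² · 173
1369 = 37²
Common: 1 = 1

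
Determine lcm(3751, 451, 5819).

81355439

lcm(3751, 451) = 3751·451/gcd = 1691701/11 = 153791
lcm(153791, 5819) = 153791·5819/gcd = 894909829/11 = 81355439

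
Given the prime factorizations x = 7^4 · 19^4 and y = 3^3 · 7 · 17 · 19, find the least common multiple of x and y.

max exponent per prime: 3^3 · 7^4 · 17 · 19^4 = 143621430939

143621430939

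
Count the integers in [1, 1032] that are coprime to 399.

559

Prime factors of 399: 3, 7, 19. Count integers ≤ 1032 divisible by none of them.
By inclusion–exclusion: 1032 − ⌊1032/3⌋ − ⌊1032/7⌋ − ⌊1032/19⌋ + ⌊1032/21⌋ + ⌊1032/57⌋ + ⌊1032/133⌋ − ⌊1032/399⌋ = 559.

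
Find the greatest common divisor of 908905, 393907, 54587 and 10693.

908905 = 5 · 17³ · 37; 393907 = 17² · 29 · 47; 54587 = 13² · 17 · 19; 10693 = 17² · 37
gcd takes min exponent of each prime: 17 = 17

17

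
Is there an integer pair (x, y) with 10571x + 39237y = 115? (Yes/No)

No

By Bézout, 10571x + 39237y = 115 has integer solutions iff gcd(10571, 39237) | 115.
Euclid: 39237 = 3·10571 + 7524; 10571 = 1·7524 + 3047; 7524 = 2·3047 + 1430; 3047 = 2·1430 + 187; 1430 = 7·187 + 121; 187 = 1·121 + 66; 121 = 1·66 + 55; 66 = 1·55 + 11; 55 = 5·11 + 0. gcd = 11; 115 mod 11 = 5. No.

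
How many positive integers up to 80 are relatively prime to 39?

Prime factors of 39: 3, 13. Count integers ≤ 80 divisible by none of them.
By inclusion–exclusion: 80 − ⌊80/3⌋ − ⌊80/13⌋ + ⌊80/39⌋ = 50.

50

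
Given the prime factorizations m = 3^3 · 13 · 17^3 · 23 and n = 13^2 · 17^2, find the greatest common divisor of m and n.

min exponent per shared prime: 13 · 17^2 = 3757

3757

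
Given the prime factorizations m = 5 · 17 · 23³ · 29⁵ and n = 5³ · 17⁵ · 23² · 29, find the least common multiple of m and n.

44292288234428341375

max exponent per prime: 5³ · 17⁵ · 23³ · 29⁵ = 44292288234428341375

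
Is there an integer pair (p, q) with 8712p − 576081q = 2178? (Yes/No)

Yes

gcd(8712, 576081): 576081 = 66·8712 + 1089; 8712 = 8·1089 + 0 → 1089
1089 divides 2178, so a solution exists.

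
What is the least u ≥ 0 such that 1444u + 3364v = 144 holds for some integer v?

63

Reduce mod 3364: 1444u ≡ 144 (mod 3364). With g = gcd(1444, 3364) = 4 dividing 144, divide through: 361u ≡ 36 (mod 841).
Since gcd(361, 841) = 1, u ≡ 36·(361)⁻¹ ≡ 63 (mod 841). Smallest non-negative: 63.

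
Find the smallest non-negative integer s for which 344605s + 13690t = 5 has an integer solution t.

gcd(344605, 13690) = 5 (Euclid: 344605 = 25·13690 + 2355; 13690 = 5·2355 + 1915; 2355 = 1·1915 + 440; 1915 = 4·440 + 155; 440 = 2·155 + 130; 155 = 1·130 + 25; 130 = 5·25 + 5; 25 = 5·5 + 0), and 5 | 5.
Extended Euclid: 344605·(529) + 13690·(-13316) = 5. Scale by 1: s₀ = 529.
General solution s = s₀ + 2738k; reducing mod 2738 gives s = 529 (and t = -13316).

529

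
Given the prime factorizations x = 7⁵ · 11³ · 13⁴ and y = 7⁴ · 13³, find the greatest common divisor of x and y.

5274997

min exponent per shared prime: 7⁴ · 13³ = 5274997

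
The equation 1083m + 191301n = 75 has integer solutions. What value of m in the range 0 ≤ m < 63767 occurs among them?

46633

gcd(1083, 191301) = 3 (Euclid: 191301 = 176·1083 + 693; 1083 = 1·693 + 390; 693 = 1·390 + 303; 390 = 1·303 + 87; 303 = 3·87 + 42; 87 = 2·42 + 3; 42 = 14·3 + 0), and 3 | 75.
Extended Euclid: 1083·(4416) + 191301·(-25) = 3. Scale by 25: m₀ = 110400.
General solution m = m₀ + 63767t; reducing mod 63767 gives m = 46633 (and n = -264).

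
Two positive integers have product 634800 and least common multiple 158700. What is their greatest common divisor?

4

From gcd × lcm = pq: gcd = 634800 / 158700 = 4.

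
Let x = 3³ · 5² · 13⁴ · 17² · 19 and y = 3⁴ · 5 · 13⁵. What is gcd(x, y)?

min exponent per shared prime: 3³ · 5 · 13⁴ = 3855735

3855735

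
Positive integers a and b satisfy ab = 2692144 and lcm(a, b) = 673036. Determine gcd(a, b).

4

gcd·lcm = product, so gcd = 2692144/673036 = 4.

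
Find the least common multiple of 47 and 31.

47 = 47; 31 = 31
max exponents: 31 · 47 = 1457

1457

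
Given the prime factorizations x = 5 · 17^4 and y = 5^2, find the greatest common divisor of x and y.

min exponent per shared prime: 5 = 5

5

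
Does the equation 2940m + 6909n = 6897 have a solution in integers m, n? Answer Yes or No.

gcd(2940, 6909): 6909 = 2·2940 + 1029; 2940 = 2·1029 + 882; 1029 = 1·882 + 147; 882 = 6·147 + 0 → 147
147 does not divide 6897, so a solution does not exist.

No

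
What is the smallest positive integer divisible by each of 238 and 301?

10234

gcd first: 301 = 1·238 + 63; 238 = 3·63 + 49; 63 = 1·49 + 14; 49 = 3·14 + 7; 14 = 2·7 + 0 → gcd = 7
lcm = 238·301/gcd = 71638/7 = 10234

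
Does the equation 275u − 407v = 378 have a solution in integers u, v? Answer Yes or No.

No

By Bézout, 275u − 407v = 378 has integer solutions iff gcd(275, 407) | 378.
Euclid: 407 = 1·275 + 132; 275 = 2·132 + 11; 132 = 12·11 + 0. gcd = 11; 378 mod 11 = 4. No.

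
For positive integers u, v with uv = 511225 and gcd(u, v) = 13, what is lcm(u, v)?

39325

For any two positive integers, gcd × lcm equals their product. Hence lcm = 511225 / 13 = 39325.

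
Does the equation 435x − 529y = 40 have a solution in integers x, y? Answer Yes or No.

Yes

gcd(435, 529): 529 = 1·435 + 94; 435 = 4·94 + 59; 94 = 1·59 + 35; 59 = 1·35 + 24; 35 = 1·24 + 11; 24 = 2·11 + 2; 11 = 5·2 + 1; 2 = 2·1 + 0 → 1
1 divides 40, so a solution exists.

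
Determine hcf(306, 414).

Euclid: 414 = 1·306 + 108; 306 = 2·108 + 90; 108 = 1·90 + 18; 90 = 5·18 + 0. Last nonzero remainder: 18.

18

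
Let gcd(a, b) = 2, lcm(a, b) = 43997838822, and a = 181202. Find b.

a·b = gcd·lcm = 2·43997838822 = 87995677644, so b = 87995677644/181202 = 485622.

485622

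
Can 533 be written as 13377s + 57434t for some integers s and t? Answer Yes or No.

Yes

By Bézout, 13377s + 57434t = 533 has integer solutions iff gcd(13377, 57434) | 533.
Euclid: 57434 = 4·13377 + 3926; 13377 = 3·3926 + 1599; 3926 = 2·1599 + 728; 1599 = 2·728 + 143; 728 = 5·143 + 13; 143 = 11·13 + 0. gcd = 13; 533 mod 13 = 0. Yes.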